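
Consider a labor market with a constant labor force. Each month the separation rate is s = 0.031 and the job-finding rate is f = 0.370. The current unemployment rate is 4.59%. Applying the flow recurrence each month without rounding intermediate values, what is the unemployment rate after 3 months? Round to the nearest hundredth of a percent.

Unemployment rate after three months ≈ 7.06%.

With a fixed labor force, u_{t+1} = u_t + s·(1−u_t) − f·u_t = u_t·(1−s−f) + s.
Here 1−s−f = 0.599 and s = 0.031.
u_1 = 0.045900 × 0.599 + 0.031 = 0.058494.
u_2 = 0.058494 × 0.599 + 0.031 = 0.066038.
u_3 = 0.066038 × 0.599 + 0.031 = 0.070557.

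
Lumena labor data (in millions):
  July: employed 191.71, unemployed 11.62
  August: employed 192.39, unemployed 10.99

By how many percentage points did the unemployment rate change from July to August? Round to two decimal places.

The unemployment rate changed by −0.31 percentage points.

July: labor force = 191.71 + 11.62 = 203.33; u = 11.62/203.33 = 5.71%.
August: labor force = 192.39 + 10.99 = 203.38; u = 10.99/203.38 = 5.40%.
Change = 5.40% − 5.71% = −0.31 pp.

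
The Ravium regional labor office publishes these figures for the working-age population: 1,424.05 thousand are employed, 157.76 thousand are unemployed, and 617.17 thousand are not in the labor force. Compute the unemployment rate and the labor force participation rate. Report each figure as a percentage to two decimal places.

Unemployment rate ≈ 9.97%; labor force participation rate ≈ 71.93%.

Labor force = employed + unemployed = 1,424.05 + 157.76 = 1,581.81 thousand.
Working-age population = 1,581.81 + 617.17 = 2,198.98 thousand.
Unemployment rate = 157.76 / 1,581.81 = 9.97%.
Labor force participation rate = 1,581.81 / 2,198.98 = 71.93%.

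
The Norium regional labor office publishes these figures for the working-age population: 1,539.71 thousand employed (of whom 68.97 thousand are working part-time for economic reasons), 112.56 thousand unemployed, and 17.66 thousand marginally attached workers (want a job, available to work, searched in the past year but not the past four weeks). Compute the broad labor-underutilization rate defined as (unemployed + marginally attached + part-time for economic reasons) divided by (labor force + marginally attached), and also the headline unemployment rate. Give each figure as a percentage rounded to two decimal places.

Labor force = 1,539.71 + 112.56 = 1,652.27 thousand.
Numerator = 112.56 + 17.66 + 68.97 = 199.19 thousand.
Denominator = 1,652.27 + 17.66 = 1,669.93 thousand.
Broad rate = 199.19 / 1,669.93 = 11.93%.
Headline unemployment rate = 112.56 / 1,652.27 = 6.81%.

Broad underutilization rate ≈ 11.93%; headline unemployment rate ≈ 6.81%.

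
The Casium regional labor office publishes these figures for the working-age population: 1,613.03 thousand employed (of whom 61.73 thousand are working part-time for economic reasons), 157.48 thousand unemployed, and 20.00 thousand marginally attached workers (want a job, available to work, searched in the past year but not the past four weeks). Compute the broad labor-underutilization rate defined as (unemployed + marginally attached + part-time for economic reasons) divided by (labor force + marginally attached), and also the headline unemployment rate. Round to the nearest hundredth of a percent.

Broad underutilization rate ≈ 13.36%; headline unemployment rate ≈ 8.89%.

Labor force = 1,613.03 + 157.48 = 1,770.51 thousand.
Numerator = 157.48 + 20.00 + 61.73 = 239.21 thousand.
Denominator = 1,770.51 + 20.00 = 1,790.51 thousand.
Broad rate = 239.21 / 1,790.51 = 13.36%.
Headline unemployment rate = 157.48 / 1,770.51 = 8.89%.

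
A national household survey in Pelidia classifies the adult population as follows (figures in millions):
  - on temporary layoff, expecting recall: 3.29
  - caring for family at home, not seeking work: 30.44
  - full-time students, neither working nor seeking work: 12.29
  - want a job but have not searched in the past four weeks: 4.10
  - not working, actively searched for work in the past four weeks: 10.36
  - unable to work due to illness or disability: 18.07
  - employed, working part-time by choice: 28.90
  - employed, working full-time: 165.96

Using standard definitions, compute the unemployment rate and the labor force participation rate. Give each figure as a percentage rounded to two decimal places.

Employed = 28.90 + 165.96 = 194.86 million.
Unemployed = 3.29 + 10.36 = 13.65 million (jobless and actively searching, or on temporary layoff).
Labor force = 194.86 + 13.65 = 208.51 million.
Not in labor force = 30.44 + 12.29 + 4.10 + 18.07 = 64.90 million (those not working and not actively searching are outside the labor force — including those who want a job but have given up searching).
Civilian working-age population = 208.51 + 64.90 = 273.41 million.
Unemployment rate = 13.65 / 208.51 = 6.55%.
Labor force participation rate = 208.51 / 273.41 = 76.26%.

Unemployment rate ≈ 6.55%; labor force participation rate ≈ 76.26%.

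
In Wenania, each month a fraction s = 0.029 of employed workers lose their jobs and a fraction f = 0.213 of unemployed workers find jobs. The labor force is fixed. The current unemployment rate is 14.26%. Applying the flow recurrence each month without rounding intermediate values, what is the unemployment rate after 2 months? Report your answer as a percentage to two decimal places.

Unemployment rate after two months ≈ 13.29%.

With a fixed labor force, u_{t+1} = u_t + s·(1−u_t) − f·u_t = u_t·(1−s−f) + s.
Here 1−s−f = 0.758 and s = 0.029.
u_1 = 0.142600 × 0.758 + 0.029 = 0.137091.
u_2 = 0.137091 × 0.758 + 0.029 = 0.132915.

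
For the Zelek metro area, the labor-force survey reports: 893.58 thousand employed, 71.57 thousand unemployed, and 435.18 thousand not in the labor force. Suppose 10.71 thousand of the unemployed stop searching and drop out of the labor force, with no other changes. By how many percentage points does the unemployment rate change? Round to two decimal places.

The unemployment rate changes by −1.04 percentage points.

Initially, labor force = 893.58 + 71.57 = 965.15 thousand, so u = 71.57/965.15 = 7.42%.
After the change, unemployed and labor force both fall by 10.71 → E = 893.58, U = 60.86, labor force = 954.44 thousand.
New unemployment rate = 60.86 / 954.44 = 6.38%.
Change = 6.38% − 7.42% = −1.04 percentage points.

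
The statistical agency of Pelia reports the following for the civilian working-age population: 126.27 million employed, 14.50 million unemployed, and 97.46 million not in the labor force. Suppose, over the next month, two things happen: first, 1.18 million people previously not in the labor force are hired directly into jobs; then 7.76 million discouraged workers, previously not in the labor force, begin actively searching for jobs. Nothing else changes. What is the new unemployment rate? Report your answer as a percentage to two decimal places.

Initially, labor force = 126.27 + 14.50 = 140.77 million, so u = 14.50/140.77 = 10.30%.
After the first change, employed and labor force both rise by 1.18; unemployed unchanged → E = 127.45, U = 14.50, labor force = 141.95 million.
After the second change, unemployed and labor force both rise by 7.76 → E = 127.45, U = 22.26, labor force = 149.71 million.
New unemployment rate = 22.26 / 149.71 = 14.87%.

New unemployment rate ≈ 14.87%.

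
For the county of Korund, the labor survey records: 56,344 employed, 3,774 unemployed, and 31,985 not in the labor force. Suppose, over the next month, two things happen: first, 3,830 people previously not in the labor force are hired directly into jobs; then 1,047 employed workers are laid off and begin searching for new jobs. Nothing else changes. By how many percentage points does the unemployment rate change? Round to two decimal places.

The unemployment rate changes by +1.26 percentage points.

Initially, labor force = 56,344 + 3,774 = 60,118, so u = 3,774/60,118 = 6.28%.
After the first change, employed and labor force both rise by 3,830; unemployed unchanged → E = 60,174, U = 3,774, labor force = 63,948.
After the second change, employed falls and unemployed rises by 1,047; labor force unchanged → E = 59,127, U = 4,821, labor force = 63,948.
New unemployment rate = 4,821 / 63,948 = 7.54%.
Change = 7.54% − 6.28% = +1.26 percentage points.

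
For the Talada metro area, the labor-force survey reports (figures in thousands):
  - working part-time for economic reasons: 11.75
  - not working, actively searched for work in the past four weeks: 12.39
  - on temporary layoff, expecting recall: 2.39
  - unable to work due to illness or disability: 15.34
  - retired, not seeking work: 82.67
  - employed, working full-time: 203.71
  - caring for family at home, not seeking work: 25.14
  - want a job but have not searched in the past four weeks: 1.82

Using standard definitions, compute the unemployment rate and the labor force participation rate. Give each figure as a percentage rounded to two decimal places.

Employed = 11.75 + 203.71 = 215.46 thousand (anyone who worked, including part-time for economic reasons, counts as employed).
Unemployed = 12.39 + 2.39 = 14.78 thousand (jobless and actively searching, or on temporary layoff).
Labor force = 215.46 + 14.78 = 230.24 thousand.
Not in labor force = 15.34 + 82.67 + 25.14 + 1.82 = 124.97 thousand (those not working and not actively searching are outside the labor force — including those who want a job but have given up searching).
Civilian working-age population = 230.24 + 124.97 = 355.21 thousand.
Unemployment rate = 14.78 / 230.24 = 6.42%.
Labor force participation rate = 230.24 / 355.21 = 64.82%.

Unemployment rate ≈ 6.42%; labor force participation rate ≈ 64.82%.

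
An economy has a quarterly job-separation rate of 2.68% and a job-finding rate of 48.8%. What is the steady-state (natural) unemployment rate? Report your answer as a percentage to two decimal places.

Steady-state unemployment rate ≈ 5.21%.

At steady state the flows balance: s·E = f·U, so U/(E+U) = s/(s+f).
u* = 2.68 / (2.68 + 48.8) = 2.68 / 51.48 = 5.21%.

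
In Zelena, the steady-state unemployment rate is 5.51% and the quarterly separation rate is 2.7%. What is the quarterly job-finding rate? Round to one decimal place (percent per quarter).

From u* = s/(s+f): f = s·(1−u)/u.
f = 2.7 × (1 − 0.0551) / 0.0551 = 2.5512 / 0.0551 ≈ 46.3% per quarter.

Job-finding rate ≈ 46.3% per quarter.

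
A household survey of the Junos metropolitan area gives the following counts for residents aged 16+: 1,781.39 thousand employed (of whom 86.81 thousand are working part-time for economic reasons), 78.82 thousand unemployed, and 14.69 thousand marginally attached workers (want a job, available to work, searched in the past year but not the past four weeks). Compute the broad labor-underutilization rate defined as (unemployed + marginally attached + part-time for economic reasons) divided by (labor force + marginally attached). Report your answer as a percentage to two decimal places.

Broad underutilization rate ≈ 9.62%.

Labor force = 1,781.39 + 78.82 = 1,860.21 thousand.
Numerator = 78.82 + 14.69 + 86.81 = 180.32 thousand.
Denominator = 1,860.21 + 14.69 = 1,874.90 thousand.
Broad rate = 180.32 / 1,874.90 = 9.62%.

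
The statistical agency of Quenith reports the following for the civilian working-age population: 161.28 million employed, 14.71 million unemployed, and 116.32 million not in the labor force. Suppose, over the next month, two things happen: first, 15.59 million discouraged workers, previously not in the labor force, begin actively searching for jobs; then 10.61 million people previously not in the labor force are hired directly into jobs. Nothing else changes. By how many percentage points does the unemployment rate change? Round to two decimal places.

Initially, labor force = 161.28 + 14.71 = 175.99 million, so u = 14.71/175.99 = 8.36%.
After the first change, unemployed and labor force both rise by 15.59 → E = 161.28, U = 30.30, labor force = 191.58 million.
After the second change, employed and labor force both rise by 10.61; unemployed unchanged → E = 171.89, U = 30.30, labor force = 202.19 million.
New unemployment rate = 30.30 / 202.19 = 14.99%.
Change = 14.99% − 8.36% = +6.63 percentage points.

The unemployment rate changes by +6.63 percentage points.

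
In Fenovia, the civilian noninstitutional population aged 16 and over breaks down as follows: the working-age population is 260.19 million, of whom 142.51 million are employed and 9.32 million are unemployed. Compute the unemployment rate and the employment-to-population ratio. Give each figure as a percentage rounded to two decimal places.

Unemployment rate ≈ 6.14%; employment-population ratio ≈ 54.77%.

Labor force = employed + unemployed = 142.51 + 9.32 = 151.83 million.
Unemployment rate = 9.32 / 151.83 = 6.14%.
Employment-population ratio = 142.51 / 260.19 = 54.77%.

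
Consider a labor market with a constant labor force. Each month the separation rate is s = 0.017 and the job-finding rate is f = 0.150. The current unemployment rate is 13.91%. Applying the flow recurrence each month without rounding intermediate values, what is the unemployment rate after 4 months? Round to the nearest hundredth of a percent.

With a fixed labor force, u_{t+1} = u_t + s·(1−u_t) − f·u_t = u_t·(1−s−f) + s.
Here 1−s−f = 0.833 and s = 0.017.
u_1 = 0.139100 × 0.833 + 0.017 = 0.132870.
u_2 = 0.132870 × 0.833 + 0.017 = 0.127681.
u_3 = 0.127681 × 0.833 + 0.017 = 0.123358.
u_4 = 0.123358 × 0.833 + 0.017 = 0.119757.

Unemployment rate after four months ≈ 11.98%.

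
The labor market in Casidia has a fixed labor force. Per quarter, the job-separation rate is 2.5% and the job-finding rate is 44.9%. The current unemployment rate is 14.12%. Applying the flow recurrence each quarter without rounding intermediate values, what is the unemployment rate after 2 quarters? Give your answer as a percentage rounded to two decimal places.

Unemployment rate after two quarters ≈ 7.72%.

With a fixed labor force, u_{t+1} = u_t + s·(1−u_t) − f·u_t = u_t·(1−s−f) + s.
Here 1−s−f = 0.526 and s = 0.025.
u_1 = 0.141200 × 0.526 + 0.025 = 0.099271.
u_2 = 0.099271 × 0.526 + 0.025 = 0.077217.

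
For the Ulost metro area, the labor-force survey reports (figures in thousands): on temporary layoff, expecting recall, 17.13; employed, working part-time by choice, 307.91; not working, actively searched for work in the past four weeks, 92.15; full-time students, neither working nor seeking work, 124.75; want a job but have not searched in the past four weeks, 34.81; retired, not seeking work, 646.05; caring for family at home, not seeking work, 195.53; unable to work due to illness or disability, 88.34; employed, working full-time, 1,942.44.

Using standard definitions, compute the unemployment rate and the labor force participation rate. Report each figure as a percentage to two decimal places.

Employed = 307.91 + 1,942.44 = 2,250.35 thousand.
Unemployed = 17.13 + 92.15 = 109.28 thousand (jobless and actively searching, or on temporary layoff).
Labor force = 2,250.35 + 109.28 = 2,359.63 thousand.
Not in labor force = 124.75 + 34.81 + 646.05 + 195.53 + 88.34 = 1,089.48 thousand (those not working and not actively searching are outside the labor force — including those who want a job but have given up searching).
Civilian working-age population = 2,359.63 + 1,089.48 = 3,449.11 thousand.
Unemployment rate = 109.28 / 2,359.63 = 4.63%.
Labor force participation rate = 2,359.63 / 3,449.11 = 68.41%.

Unemployment rate ≈ 4.63%; labor force participation rate ≈ 68.41%.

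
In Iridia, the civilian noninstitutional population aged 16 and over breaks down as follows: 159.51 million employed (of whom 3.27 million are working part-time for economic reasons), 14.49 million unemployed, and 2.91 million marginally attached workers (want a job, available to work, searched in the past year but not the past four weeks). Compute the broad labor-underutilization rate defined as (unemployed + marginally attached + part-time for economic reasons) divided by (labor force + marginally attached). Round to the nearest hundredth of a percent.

Broad underutilization rate ≈ 11.68%.

Labor force = 159.51 + 14.49 = 174.00 million.
Numerator = 14.49 + 2.91 + 3.27 = 20.67 million.
Denominator = 174.00 + 2.91 = 176.91 million.
Broad rate = 20.67 / 176.91 = 11.68%.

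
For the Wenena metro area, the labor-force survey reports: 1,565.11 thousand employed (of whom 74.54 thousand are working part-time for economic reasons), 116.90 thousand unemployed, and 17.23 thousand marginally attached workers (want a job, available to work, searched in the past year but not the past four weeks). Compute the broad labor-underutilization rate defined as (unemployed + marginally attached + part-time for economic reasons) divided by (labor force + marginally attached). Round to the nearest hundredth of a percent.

Labor force = 1,565.11 + 116.90 = 1,682.01 thousand.
Numerator = 116.90 + 17.23 + 74.54 = 208.67 thousand.
Denominator = 1,682.01 + 17.23 = 1,699.24 thousand.
Broad rate = 208.67 / 1,699.24 = 12.28%.

Broad underutilization rate ≈ 12.28%.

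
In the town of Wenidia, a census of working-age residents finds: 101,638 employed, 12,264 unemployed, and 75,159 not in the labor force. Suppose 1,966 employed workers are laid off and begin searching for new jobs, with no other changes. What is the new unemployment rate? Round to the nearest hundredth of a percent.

New unemployment rate ≈ 12.49%.

Initially, labor force = 101,638 + 12,264 = 113,902, so u = 12,264/113,902 = 10.77%.
After the change, employed falls and unemployed rises by 1,966; labor force unchanged → E = 99,672, U = 14,230, labor force = 113,902.
New unemployment rate = 14,230 / 113,902 = 12.49%.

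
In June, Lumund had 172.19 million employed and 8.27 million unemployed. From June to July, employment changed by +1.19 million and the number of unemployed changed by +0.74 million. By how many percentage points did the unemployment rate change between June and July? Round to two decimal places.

June: labor force = 172.19 + 8.27 = 180.46; u = 8.27/180.46 = 4.58%.
July: labor force = 173.38 + 9.01 = 182.39; u = 9.01/182.39 = 4.94%.
Change = 4.94% − 4.58% = +0.36 pp.

The unemployment rate changed by +0.36 percentage points.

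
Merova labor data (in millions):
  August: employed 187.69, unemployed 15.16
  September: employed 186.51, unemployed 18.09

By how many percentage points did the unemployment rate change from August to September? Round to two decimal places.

The unemployment rate changed by +1.37 percentage points.

August: labor force = 187.69 + 15.16 = 202.85; u = 15.16/202.85 = 7.47%.
September: labor force = 186.51 + 18.09 = 204.60; u = 18.09/204.60 = 8.84%.
Change = 8.84% − 7.47% = +1.37 pp.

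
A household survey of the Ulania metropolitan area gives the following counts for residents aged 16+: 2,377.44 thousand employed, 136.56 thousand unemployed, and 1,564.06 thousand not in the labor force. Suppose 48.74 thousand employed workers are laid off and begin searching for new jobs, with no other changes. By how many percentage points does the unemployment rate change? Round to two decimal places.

Initially, labor force = 2,377.44 + 136.56 = 2,514.00 thousand, so u = 136.56/2,514.00 = 5.43%.
After the change, employed falls and unemployed rises by 48.74; labor force unchanged → E = 2,328.70, U = 185.30, labor force = 2,514.00 thousand.
New unemployment rate = 185.30 / 2,514.00 = 7.37%.
Change = 7.37% − 5.43% = +1.94 percentage points.

The unemployment rate changes by +1.94 percentage points.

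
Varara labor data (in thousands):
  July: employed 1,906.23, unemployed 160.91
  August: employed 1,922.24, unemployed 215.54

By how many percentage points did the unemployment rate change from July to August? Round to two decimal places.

The unemployment rate changed by +2.30 percentage points.

July: labor force = 1,906.23 + 160.91 = 2,067.14; u = 160.91/2,067.14 = 7.78%.
August: labor force = 1,922.24 + 215.54 = 2,137.78; u = 215.54/2,137.78 = 10.08%.
Change = 10.08% − 7.78% = +2.30 pp.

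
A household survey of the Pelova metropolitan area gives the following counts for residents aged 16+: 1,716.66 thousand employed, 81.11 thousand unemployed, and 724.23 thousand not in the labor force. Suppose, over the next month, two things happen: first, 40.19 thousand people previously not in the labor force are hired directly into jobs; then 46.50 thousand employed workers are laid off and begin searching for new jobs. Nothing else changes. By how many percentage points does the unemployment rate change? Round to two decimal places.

The unemployment rate changes by +2.43 percentage points.

Initially, labor force = 1,716.66 + 81.11 = 1,797.77 thousand, so u = 81.11/1,797.77 = 4.51%.
After the first change, employed and labor force both rise by 40.19; unemployed unchanged → E = 1,756.85, U = 81.11, labor force = 1,837.96 thousand.
After the second change, employed falls and unemployed rises by 46.50; labor force unchanged → E = 1,710.35, U = 127.61, labor force = 1,837.96 thousand.
New unemployment rate = 127.61 / 1,837.96 = 6.94%.
Change = 6.94% − 4.51% = +2.43 percentage points.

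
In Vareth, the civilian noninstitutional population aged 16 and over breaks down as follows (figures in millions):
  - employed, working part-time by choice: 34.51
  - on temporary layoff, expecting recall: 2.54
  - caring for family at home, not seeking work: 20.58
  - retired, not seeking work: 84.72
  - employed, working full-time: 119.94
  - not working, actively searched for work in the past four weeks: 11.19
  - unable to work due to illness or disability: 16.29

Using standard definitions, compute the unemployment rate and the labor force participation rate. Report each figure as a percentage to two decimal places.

Unemployment rate ≈ 8.16%; labor force participation rate ≈ 58.04%.

Employed = 34.51 + 119.94 = 154.45 million.
Unemployed = 2.54 + 11.19 = 13.73 million (jobless and actively searching, or on temporary layoff).
Labor force = 154.45 + 13.73 = 168.18 million.
Not in labor force = 20.58 + 84.72 + 16.29 = 121.59 million (those not working and not actively searching are outside the labor force).
Civilian working-age population = 168.18 + 121.59 = 289.77 million.
Unemployment rate = 13.73 / 168.18 = 8.16%.
Labor force participation rate = 168.18 / 289.77 = 58.04%.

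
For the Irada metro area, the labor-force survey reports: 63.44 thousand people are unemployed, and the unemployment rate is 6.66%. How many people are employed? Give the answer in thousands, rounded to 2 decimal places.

Labor force = U / u = 63.44 / 0.0666 ≈ 952.55 thousand.
Employed = labor force − unemployed = 952.55 − 63.44 = 889.11 thousand.

About 889.11 thousand are employed.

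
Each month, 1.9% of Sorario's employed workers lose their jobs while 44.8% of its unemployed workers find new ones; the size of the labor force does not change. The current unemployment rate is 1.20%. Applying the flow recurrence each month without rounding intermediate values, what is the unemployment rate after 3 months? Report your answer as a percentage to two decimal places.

With a fixed labor force, u_{t+1} = u_t + s·(1−u_t) − f·u_t = u_t·(1−s−f) + s.
Here 1−s−f = 0.533 and s = 0.019.
u_1 = 0.012000 × 0.533 + 0.019 = 0.025396.
u_2 = 0.025396 × 0.533 + 0.019 = 0.032536.
u_3 = 0.032536 × 0.533 + 0.019 = 0.036342.

Unemployment rate after three months ≈ 3.63%.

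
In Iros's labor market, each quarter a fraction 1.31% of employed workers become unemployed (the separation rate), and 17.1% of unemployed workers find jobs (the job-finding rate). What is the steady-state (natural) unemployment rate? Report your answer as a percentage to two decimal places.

Steady-state unemployment rate ≈ 7.12%.

At steady state the flows balance: s·E = f·U, so U/(E+U) = s/(s+f).
u* = 1.31 / (1.31 + 17.1) = 1.31 / 18.41 = 7.12%.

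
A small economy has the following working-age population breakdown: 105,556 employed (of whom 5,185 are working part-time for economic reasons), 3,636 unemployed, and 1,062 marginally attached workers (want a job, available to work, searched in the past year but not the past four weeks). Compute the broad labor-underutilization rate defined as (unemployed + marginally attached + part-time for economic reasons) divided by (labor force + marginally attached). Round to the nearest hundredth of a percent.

Labor force = 105,556 + 3,636 = 109,192.
Numerator = 3,636 + 1,062 + 5,185 = 9,883.
Denominator = 109,192 + 1,062 = 110,254.
Broad rate = 9,883 / 110,254 = 8.96%.

Broad underutilization rate ≈ 8.96%.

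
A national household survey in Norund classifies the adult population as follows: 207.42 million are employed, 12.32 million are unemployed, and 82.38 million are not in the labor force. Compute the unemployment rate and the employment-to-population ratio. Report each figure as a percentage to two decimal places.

Unemployment rate ≈ 5.61%; employment-population ratio ≈ 68.65%.

Labor force = employed + unemployed = 207.42 + 12.32 = 219.74 million.
Working-age population = 219.74 + 82.38 = 302.12 million.
Unemployment rate = 12.32 / 219.74 = 5.61%.
Employment-population ratio = 207.42 / 302.12 = 68.65%.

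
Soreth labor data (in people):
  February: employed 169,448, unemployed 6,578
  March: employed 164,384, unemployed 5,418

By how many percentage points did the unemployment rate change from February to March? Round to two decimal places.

February: labor force = 169,448 + 6,578 = 176,026; u = 6,578/176,026 = 3.74%.
March: labor force = 164,384 + 5,418 = 169,802; u = 5,418/169,802 = 3.19%.
Change = 3.19% − 3.74% = −0.55 pp.

The unemployment rate changed by −0.55 percentage points.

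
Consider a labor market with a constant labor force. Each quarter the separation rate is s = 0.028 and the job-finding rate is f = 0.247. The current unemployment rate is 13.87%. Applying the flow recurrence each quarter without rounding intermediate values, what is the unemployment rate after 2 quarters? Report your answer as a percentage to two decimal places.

With a fixed labor force, u_{t+1} = u_t + s·(1−u_t) − f·u_t = u_t·(1−s−f) + s.
Here 1−s−f = 0.725 and s = 0.028.
u_1 = 0.138700 × 0.725 + 0.028 = 0.128557.
u_2 = 0.128557 × 0.725 + 0.028 = 0.121204.

Unemployment rate after two quarters ≈ 12.12%.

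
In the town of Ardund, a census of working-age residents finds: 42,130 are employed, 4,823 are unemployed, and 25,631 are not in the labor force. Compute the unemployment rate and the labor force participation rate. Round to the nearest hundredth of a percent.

Unemployment rate ≈ 10.27%; labor force participation rate ≈ 64.69%.

Labor force = employed + unemployed = 42,130 + 4,823 = 46,953.
Working-age population = 46,953 + 25,631 = 72,584.
Unemployment rate = 4,823 / 46,953 = 10.27%.
Labor force participation rate = 46,953 / 72,584 = 64.69%.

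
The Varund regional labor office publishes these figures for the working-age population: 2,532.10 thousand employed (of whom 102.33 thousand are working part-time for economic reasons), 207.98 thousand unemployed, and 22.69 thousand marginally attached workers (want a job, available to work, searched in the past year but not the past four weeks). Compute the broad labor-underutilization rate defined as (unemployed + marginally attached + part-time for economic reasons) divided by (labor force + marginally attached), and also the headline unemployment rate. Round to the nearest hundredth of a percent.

Broad underutilization rate ≈ 12.05%; headline unemployment rate ≈ 7.59%.

Labor force = 2,532.10 + 207.98 = 2,740.08 thousand.
Numerator = 207.98 + 22.69 + 102.33 = 333.00 thousand.
Denominator = 2,740.08 + 22.69 = 2,762.77 thousand.
Broad rate = 333.00 / 2,762.77 = 12.05%.
Headline unemployment rate = 207.98 / 2,740.08 = 7.59%.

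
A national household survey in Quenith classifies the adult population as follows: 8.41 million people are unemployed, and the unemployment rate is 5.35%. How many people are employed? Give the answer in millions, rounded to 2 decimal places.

About 148.79 million are employed.

Labor force = U / u = 8.41 / 0.0535 ≈ 157.20 million.
Employed = labor force − unemployed = 157.20 − 8.41 = 148.79 million.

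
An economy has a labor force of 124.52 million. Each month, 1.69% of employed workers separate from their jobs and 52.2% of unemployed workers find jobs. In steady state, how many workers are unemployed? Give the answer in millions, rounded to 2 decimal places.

About 3.90 million are unemployed in steady state.

Steady-state unemployment rate u* = s/(s+f) = 1.69/(1.69+52.2) = 0.031360.
Unemployed = u* × labor force = 0.031360 × 124.52 ≈ 3.90 million.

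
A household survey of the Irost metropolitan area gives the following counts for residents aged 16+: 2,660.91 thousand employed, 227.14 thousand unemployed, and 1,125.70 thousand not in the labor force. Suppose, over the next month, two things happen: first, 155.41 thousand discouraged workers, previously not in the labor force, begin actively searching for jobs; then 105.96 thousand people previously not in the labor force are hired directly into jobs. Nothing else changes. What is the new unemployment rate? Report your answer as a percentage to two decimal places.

New unemployment rate ≈ 12.15%.

Initially, labor force = 2,660.91 + 227.14 = 2,888.05 thousand, so u = 227.14/2,888.05 = 7.86%.
After the first change, unemployed and labor force both rise by 155.41 → E = 2,660.91, U = 382.55, labor force = 3,043.46 thousand.
After the second change, employed and labor force both rise by 105.96; unemployed unchanged → E = 2,766.87, U = 382.55, labor force = 3,149.42 thousand.
New unemployment rate = 382.55 / 3,149.42 = 12.15%.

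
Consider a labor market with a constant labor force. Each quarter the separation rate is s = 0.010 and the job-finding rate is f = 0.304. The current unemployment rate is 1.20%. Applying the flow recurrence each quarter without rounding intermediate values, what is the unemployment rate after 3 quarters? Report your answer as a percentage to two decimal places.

Unemployment rate after three quarters ≈ 2.54%.

With a fixed labor force, u_{t+1} = u_t + s·(1−u_t) − f·u_t = u_t·(1−s−f) + s.
Here 1−s−f = 0.686 and s = 0.010.
u_1 = 0.012000 × 0.686 + 0.010 = 0.018232.
u_2 = 0.018232 × 0.686 + 0.010 = 0.022507.
u_3 = 0.022507 × 0.686 + 0.010 = 0.025440.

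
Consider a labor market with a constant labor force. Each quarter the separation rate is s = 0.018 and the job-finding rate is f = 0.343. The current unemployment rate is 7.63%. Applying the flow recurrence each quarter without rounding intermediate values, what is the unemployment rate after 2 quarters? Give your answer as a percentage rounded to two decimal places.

With a fixed labor force, u_{t+1} = u_t + s·(1−u_t) − f·u_t = u_t·(1−s−f) + s.
Here 1−s−f = 0.639 and s = 0.018.
u_1 = 0.076300 × 0.639 + 0.018 = 0.066756.
u_2 = 0.066756 × 0.639 + 0.018 = 0.060657.

Unemployment rate after two quarters ≈ 6.07%.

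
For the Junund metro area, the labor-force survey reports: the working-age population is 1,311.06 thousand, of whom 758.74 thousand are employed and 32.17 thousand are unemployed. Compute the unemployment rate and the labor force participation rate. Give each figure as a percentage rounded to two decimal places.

Unemployment rate ≈ 4.07%; labor force participation rate ≈ 60.33%.

Labor force = employed + unemployed = 758.74 + 32.17 = 790.91 thousand.
Unemployment rate = 32.17 / 790.91 = 4.07%.
Labor force participation rate = 790.91 / 1,311.06 = 60.33%.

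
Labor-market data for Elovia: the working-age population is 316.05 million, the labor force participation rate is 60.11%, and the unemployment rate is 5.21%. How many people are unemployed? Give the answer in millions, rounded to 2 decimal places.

Labor force = 0.6011 × 316.05 = 189.98 million.
Unemployed = 0.0521 × 189.98 ≈ 9.90 million.

About 9.90 million are unemployed.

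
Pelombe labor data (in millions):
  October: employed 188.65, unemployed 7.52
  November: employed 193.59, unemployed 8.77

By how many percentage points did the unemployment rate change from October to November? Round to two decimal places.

The unemployment rate changed by +0.50 percentage points.

October: labor force = 188.65 + 7.52 = 196.17; u = 7.52/196.17 = 3.83%.
November: labor force = 193.59 + 8.77 = 202.36; u = 8.77/202.36 = 4.33%.
Change = 4.33% − 3.83% = +0.50 pp.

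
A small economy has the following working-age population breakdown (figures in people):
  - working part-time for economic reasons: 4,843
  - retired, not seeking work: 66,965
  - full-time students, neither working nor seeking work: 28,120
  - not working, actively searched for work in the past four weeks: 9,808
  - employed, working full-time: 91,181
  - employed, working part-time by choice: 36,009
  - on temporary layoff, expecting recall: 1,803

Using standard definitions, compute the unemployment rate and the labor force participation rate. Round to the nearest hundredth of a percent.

Unemployment rate ≈ 8.08%; labor force participation rate ≈ 60.17%.

Employed = 4,843 + 91,181 + 36,009 = 132,033 (anyone who worked, including part-time for economic reasons, counts as employed).
Unemployed = 9,808 + 1,803 = 11,611 (jobless and actively searching, or on temporary layoff).
Labor force = 132,033 + 11,611 = 143,644.
Not in labor force = 66,965 + 28,120 = 95,085 (those not working and not actively searching are outside the labor force).
Civilian working-age population = 143,644 + 95,085 = 238,729.
Unemployment rate = 11,611 / 143,644 = 8.08%.
Labor force participation rate = 143,644 / 238,729 = 60.17%.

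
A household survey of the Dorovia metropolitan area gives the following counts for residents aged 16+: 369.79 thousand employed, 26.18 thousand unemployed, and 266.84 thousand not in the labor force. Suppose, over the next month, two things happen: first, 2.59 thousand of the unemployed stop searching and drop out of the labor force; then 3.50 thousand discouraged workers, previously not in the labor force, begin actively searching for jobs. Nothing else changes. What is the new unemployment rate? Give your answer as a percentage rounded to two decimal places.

New unemployment rate ≈ 6.83%.

Initially, labor force = 369.79 + 26.18 = 395.97 thousand, so u = 26.18/395.97 = 6.61%.
After the first change, unemployed and labor force both fall by 2.59 → E = 369.79, U = 23.59, labor force = 393.38 thousand.
After the second change, unemployed and labor force both rise by 3.50 → E = 369.79, U = 27.09, labor force = 396.88 thousand.
New unemployment rate = 27.09 / 396.88 = 6.83%.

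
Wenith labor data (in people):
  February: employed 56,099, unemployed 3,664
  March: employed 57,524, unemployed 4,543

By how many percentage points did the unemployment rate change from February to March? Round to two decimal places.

February: labor force = 56,099 + 3,664 = 59,763; u = 3,664/59,763 = 6.13%.
March: labor force = 57,524 + 4,543 = 62,067; u = 4,543/62,067 = 7.32%.
Change = 7.32% − 6.13% = +1.19 pp.

The unemployment rate changed by +1.19 percentage points.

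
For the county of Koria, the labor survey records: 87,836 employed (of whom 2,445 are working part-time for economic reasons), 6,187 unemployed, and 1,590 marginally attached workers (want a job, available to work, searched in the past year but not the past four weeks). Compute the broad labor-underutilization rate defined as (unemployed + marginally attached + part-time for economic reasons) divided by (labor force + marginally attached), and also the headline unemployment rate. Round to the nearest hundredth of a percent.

Labor force = 87,836 + 6,187 = 94,023.
Numerator = 6,187 + 1,590 + 2,445 = 10,222.
Denominator = 94,023 + 1,590 = 95,613.
Broad rate = 10,222 / 95,613 = 10.69%.
Headline unemployment rate = 6,187 / 94,023 = 6.58%.

Broad underutilization rate ≈ 10.69%; headline unemployment rate ≈ 6.58%.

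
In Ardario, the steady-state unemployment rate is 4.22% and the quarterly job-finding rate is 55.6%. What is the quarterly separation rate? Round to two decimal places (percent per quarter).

Separation rate ≈ 2.45% per quarter.

From u* = s/(s+f): s = u·f/(1−u).
s = 0.0422 × 55.6 / (1 − 0.0422) = 2.3463 / 0.9578 ≈ 2.45% per quarter.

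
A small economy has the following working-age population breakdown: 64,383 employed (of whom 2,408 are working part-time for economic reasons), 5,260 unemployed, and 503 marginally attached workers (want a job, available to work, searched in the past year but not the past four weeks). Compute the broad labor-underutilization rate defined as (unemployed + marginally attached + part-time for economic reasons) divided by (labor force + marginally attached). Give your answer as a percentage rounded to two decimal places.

Broad underutilization rate ≈ 11.65%.

Labor force = 64,383 + 5,260 = 69,643.
Numerator = 5,260 + 503 + 2,408 = 8,171.
Denominator = 69,643 + 503 = 70,146.
Broad rate = 8,171 / 70,146 = 11.65%.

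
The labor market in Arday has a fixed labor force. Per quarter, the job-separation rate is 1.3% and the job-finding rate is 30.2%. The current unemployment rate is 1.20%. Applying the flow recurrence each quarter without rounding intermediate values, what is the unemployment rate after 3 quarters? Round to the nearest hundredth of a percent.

Unemployment rate after three quarters ≈ 3.19%.

With a fixed labor force, u_{t+1} = u_t + s·(1−u_t) − f·u_t = u_t·(1−s−f) + s.
Here 1−s−f = 0.685 and s = 0.013.
u_1 = 0.012000 × 0.685 + 0.013 = 0.021220.
u_2 = 0.021220 × 0.685 + 0.013 = 0.027536.
u_3 = 0.027536 × 0.685 + 0.013 = 0.031862.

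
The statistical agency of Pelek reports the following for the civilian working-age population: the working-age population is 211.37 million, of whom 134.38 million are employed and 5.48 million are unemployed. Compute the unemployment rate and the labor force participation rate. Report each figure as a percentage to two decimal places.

Unemployment rate ≈ 3.92%; labor force participation rate ≈ 66.17%.

Labor force = employed + unemployed = 134.38 + 5.48 = 139.86 million.
Unemployment rate = 5.48 / 139.86 = 3.92%.
Labor force participation rate = 139.86 / 211.37 = 66.17%.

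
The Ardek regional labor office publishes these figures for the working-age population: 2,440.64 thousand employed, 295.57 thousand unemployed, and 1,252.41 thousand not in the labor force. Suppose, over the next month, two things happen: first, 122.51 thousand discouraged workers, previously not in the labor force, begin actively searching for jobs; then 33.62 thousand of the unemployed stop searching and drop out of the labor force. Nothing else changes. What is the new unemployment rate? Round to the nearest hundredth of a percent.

Initially, labor force = 2,440.64 + 295.57 = 2,736.21 thousand, so u = 295.57/2,736.21 = 10.80%.
After the first change, unemployed and labor force both rise by 122.51 → E = 2,440.64, U = 418.08, labor force = 2,858.72 thousand.
After the second change, unemployed and labor force both fall by 33.62 → E = 2,440.64, U = 384.46, labor force = 2,825.10 thousand.
New unemployment rate = 384.46 / 2,825.10 = 13.61%.

New unemployment rate ≈ 13.61%.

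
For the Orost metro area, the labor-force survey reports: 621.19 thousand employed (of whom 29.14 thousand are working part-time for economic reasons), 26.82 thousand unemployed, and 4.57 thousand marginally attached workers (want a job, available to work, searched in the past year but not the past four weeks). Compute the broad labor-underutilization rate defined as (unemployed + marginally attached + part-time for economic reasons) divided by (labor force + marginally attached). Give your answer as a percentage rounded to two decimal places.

Broad underutilization rate ≈ 9.28%.

Labor force = 621.19 + 26.82 = 648.01 thousand.
Numerator = 26.82 + 4.57 + 29.14 = 60.53 thousand.
Denominator = 648.01 + 4.57 = 652.58 thousand.
Broad rate = 60.53 / 652.58 = 9.28%.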